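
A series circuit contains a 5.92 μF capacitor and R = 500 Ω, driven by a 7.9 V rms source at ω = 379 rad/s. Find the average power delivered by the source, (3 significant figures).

X_C = 1/(ωC) = 446 Ω
Z = 500 − j446 Ω
|Z| = √(500² + 446²) = 670 Ω
∠Z = arctan(-446/500) = -41.7°
I = V/|Z| = 11.8 mA
P = VI cos φ = 7.9 × 0.0118 × cos(-41.7°) = 69.6 mW

69.6 mW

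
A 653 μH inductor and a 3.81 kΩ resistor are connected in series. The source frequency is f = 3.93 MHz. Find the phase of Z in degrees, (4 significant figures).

ω = 2πf = 2.469e+07 rad/s
X_L = ωL = 16120 Ω
Z = 3810 + j16120 Ω
|Z| = √(3810² + 16120²) = 16570 Ω
∠Z = arctan(16120/3810) = 76.71°

76.71°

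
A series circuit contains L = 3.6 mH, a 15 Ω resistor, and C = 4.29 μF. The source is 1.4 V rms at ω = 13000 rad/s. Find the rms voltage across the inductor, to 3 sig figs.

2.01 V

X_L = ωL = 46.8 Ω
X_C = 1/(ωC) = 17.9 Ω
Net reactance X = X_L − X_C = 28.9 Ω
Z = 15.0 + j28.9 Ω
|Z| = √(15.0² + 28.9²) = 32.5 Ω
I = V/|Z| = 43.0 mA
V_L = I·|Z_L| = 0.0430 × 46.8 = 2.01 V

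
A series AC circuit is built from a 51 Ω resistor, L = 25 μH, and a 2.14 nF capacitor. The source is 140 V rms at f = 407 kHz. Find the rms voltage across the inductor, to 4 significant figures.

ω = 2πf = 2.557e+06 rad/s
X_L = ωL = 63.93 Ω
X_C = 1/(ωC) = 182.7 Ω
Net reactance X = X_L − X_C = -118.8 Ω
Z = 51.00 − j118.8 Ω
|Z| = √(51.00² + 118.8²) = 129.3 Ω
I = V/|Z| = 1.083 A
V_L = I·|Z_L| = 1.083 × 63.93 = 69.23 V

69.23 V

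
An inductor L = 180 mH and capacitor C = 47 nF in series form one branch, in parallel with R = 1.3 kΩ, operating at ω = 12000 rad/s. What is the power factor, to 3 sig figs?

X_L = ωL = 2160 Ω
X_C = 1/(ωC) = 1770 Ω
Branch 1: Z₁ = R = 1300 Ω
Branch 2 (series LC): Z₂ = j(X_L − X_C) = j387 Ω
Parallel: Z = Z₁Z₂/(Z₁+Z₂), |Z| = 371 Ω, ∠Z = 73.4°
cos φ = cos(73.4°) = 0.285

0.285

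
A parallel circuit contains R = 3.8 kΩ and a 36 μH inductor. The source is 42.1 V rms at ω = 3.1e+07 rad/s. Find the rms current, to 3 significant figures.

39.3 mA

X_L = ωL = 1120 Ω
Parallel: admittances add. Y = 1/R + 1/(jωL)
Y = (0.000263 − j0.000896) S
|Y| = 0.000934 S → |Z| = 1/|Y| = 1070 Ω, ∠Z = −∠Y = 73.6°
I = V/|Z| = 42.1/1070 = 39.3 mA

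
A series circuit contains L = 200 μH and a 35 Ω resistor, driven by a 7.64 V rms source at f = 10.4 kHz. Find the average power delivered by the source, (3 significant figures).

ω = 2πf = 65350 rad/s
X_L = ωL = 13.1 Ω
Z = 35.0 + j13.1 Ω
|Z| = √(35.0² + 13.1²) = 37.4 Ω
∠Z = arctan(13.1/35.0) = 20.5°
I = V/|Z| = 204 mA
P = VI cos φ = 7.64 × 0.204 × cos(20.5°) = 1.46 W

1.46 W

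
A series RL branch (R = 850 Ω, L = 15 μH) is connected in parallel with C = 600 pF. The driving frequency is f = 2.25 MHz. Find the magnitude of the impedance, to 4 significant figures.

120.8 Ω

ω = 2πf = 1.414e+07 rad/s
X_L = ωL = 212.1 Ω
X_C = 1/(ωC) = 117.9 Ω
Branch 1 (R+jX_L): Z₁ = 850.0 + j212.1 Ω, |Z₁| = 876.1 Ω
Branch 2 (−jX_C): Z₂ = −j117.9 Ω
Parallel: Z = Z₁Z₂/(Z₁+Z₂), |Z| = 120.8 Ω, ∠Z = -82.31°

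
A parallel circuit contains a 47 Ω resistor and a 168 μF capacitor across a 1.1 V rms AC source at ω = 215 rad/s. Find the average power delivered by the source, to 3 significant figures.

25.7 mW

X_C = 1/(ωC) = 27.7 Ω
Parallel: admittances add. Y = 1/R + jωC
Y = (0.0213 + j0.0361) S
|Y| = 0.0419 S → |Z| = 1/|Y| = 23.9 Ω, ∠Z = −∠Y = -59.5°
I = V/|Z| = 46.1 mA
P = VI cos φ = 1.1 × 0.0461 × cos(-59.5°) = 25.7 mW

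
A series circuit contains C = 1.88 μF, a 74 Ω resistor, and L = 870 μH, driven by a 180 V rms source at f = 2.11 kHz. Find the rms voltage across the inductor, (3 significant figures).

ω = 2πf = 13260 rad/s
X_L = ωL = 11.5 Ω
X_C = 1/(ωC) = 40.1 Ω
Net reactance X = X_L − X_C = -28.6 Ω
Z = 74.0 − j28.6 Ω
|Z| = √(74.0² + 28.6²) = 79.3 Ω
I = V/|Z| = 2.27 A
V_L = I·|Z_L| = 2.27 × 11.5 = 26.2 V

26.2 V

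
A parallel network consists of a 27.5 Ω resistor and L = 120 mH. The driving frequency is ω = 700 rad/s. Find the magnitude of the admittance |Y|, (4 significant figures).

38.26 mS

X_L = ωL = 84.00 Ω
Parallel: admittances add. Y = 1/R + 1/(jωL)
Y = (0.03636 − j0.01190) S
|Y| = 0.03826 S → |Z| = 1/|Y| = 26.14 Ω, ∠Z = −∠Y = 18.13°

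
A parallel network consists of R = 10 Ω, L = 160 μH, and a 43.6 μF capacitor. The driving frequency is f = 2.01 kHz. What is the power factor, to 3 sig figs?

0.873

ω = 2πf = 12630 rad/s
X_L = ωL = 2.02 Ω
X_C = 1/(ωC) = 1.82 Ω
Parallel: admittances add. Y = 1/R + 1/(jωL) + jωC
Y = (0.100 + j0.0557) S
|Y| = 0.114 S → |Z| = 1/|Y| = 8.73 Ω, ∠Z = −∠Y = -29.1°
cos φ = cos(-29.1°) = 0.873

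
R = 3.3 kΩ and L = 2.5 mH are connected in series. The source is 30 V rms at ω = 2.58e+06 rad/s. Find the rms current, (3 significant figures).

4.14 mA

X_L = ωL = 6450 Ω
Z = 3300 + j6450 Ω
|Z| = √(3300² + 6450²) = 7250 Ω
I = V/|Z| = 30/7250 = 4.14 mA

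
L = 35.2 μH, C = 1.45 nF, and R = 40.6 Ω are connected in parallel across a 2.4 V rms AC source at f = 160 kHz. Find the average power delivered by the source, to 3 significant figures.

ω = 2πf = 1.005e+06 rad/s
X_L = ωL = 35.4 Ω
X_C = 1/(ωC) = 686 Ω
Parallel: admittances add. Y = 1/R + 1/(jωL) + jωC
Y = (0.0246 − j0.0268) S
|Y| = 0.0364 S → |Z| = 1/|Y| = 27.5 Ω, ∠Z = −∠Y = 47.4°
I = V/|Z| = 87.4 mA
P = VI cos φ = 2.4 × 0.0874 × cos(47.4°) = 142 mW

142 mW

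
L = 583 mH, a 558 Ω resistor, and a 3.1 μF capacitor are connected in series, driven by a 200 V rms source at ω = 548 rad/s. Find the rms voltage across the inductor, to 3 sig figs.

X_L = ωL = 319 Ω
X_C = 1/(ωC) = 589 Ω
Net reactance X = X_L − X_C = -269 Ω
Z = 558 − j269 Ω
|Z| = √(558² + 269²) = 620 Ω
I = V/|Z| = 323 mA
V_L = I·|Z_L| = 0.323 × 319 = 103 V

103 V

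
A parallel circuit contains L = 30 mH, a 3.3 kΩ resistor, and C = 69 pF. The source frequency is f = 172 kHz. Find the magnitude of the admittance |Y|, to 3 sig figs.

306 μS

ω = 2πf = 1.081e+06 rad/s
X_L = ωL = 32400 Ω
X_C = 1/(ωC) = 13400 Ω
Parallel: admittances add. Y = 1/R + 1/(jωL) + jωC
Y = (0.000303 + j4.37e-05) S
|Y| = 0.000306 S → |Z| = 1/|Y| = 3270 Ω, ∠Z = −∠Y = -8.21°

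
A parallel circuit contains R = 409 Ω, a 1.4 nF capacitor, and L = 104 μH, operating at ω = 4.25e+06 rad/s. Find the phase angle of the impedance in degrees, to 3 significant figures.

X_L = ωL = 442 Ω
X_C = 1/(ωC) = 168 Ω
Parallel: admittances add. Y = 1/R + 1/(jωL) + jωC
Y = (0.00244 + j0.00369) S
|Y| = 0.00442 S → |Z| = 1/|Y| = 226 Ω, ∠Z = −∠Y = -56.5°

-56.5°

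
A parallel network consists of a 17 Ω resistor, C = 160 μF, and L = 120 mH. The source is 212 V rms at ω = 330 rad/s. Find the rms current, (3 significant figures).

13.8 A

X_L = ωL = 39.6 Ω
X_C = 1/(ωC) = 18.9 Ω
Parallel: admittances add. Y = 1/R + 1/(jωL) + jωC
Y = (0.0588 + j0.0275) S
|Y| = 0.0650 S → |Z| = 1/|Y| = 15.4 Ω, ∠Z = −∠Y = -25.1°
I = V/|Z| = 212/15.4 = 13.8 A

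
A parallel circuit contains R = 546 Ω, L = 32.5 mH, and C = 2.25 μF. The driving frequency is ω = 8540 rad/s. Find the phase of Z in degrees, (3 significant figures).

X_L = ωL = 278 Ω
X_C = 1/(ωC) = 52.0 Ω
Parallel: admittances add. Y = 1/R + 1/(jωL) + jωC
Y = (0.00183 + j0.0156) S
|Y| = 0.0157 S → |Z| = 1/|Y| = 63.6 Ω, ∠Z = −∠Y = -83.3°

-83.3°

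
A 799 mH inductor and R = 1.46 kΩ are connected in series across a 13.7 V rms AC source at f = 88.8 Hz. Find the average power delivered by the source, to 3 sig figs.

ω = 2πf = 557.9 rad/s
X_L = ωL = 446 Ω
Z = 1460 + j446 Ω
|Z| = √(1460² + 446²) = 1530 Ω
∠Z = arctan(446/1460) = 17.0°
I = V/|Z| = 8.97 mA
P = VI cos φ = 13.7 × 0.00897 × cos(17.0°) = 118 mW

118 mW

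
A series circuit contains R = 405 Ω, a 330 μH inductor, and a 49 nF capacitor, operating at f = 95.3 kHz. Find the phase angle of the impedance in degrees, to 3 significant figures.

22.0°

ω = 2πf = 598800 rad/s
X_L = ωL = 198 Ω
X_C = 1/(ωC) = 34.1 Ω
Net reactance X = X_L − X_C = 164 Ω
Z = 405 + j164 Ω
|Z| = √(405² + 164²) = 437 Ω
∠Z = arctan(164/405) = 22.0°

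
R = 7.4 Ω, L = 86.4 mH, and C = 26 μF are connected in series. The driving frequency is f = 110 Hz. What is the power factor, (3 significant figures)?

0.876

ω = 2πf = 691.2 rad/s
X_L = ωL = 59.7 Ω
X_C = 1/(ωC) = 55.6 Ω
Net reactance X = X_L − X_C = 4.07 Ω
Z = 7.40 + j4.07 Ω
|Z| = √(7.40² + 4.07²) = 8.44 Ω
∠Z = arctan(4.07/7.40) = 28.8°
cos φ = cos(28.8°) = 0.876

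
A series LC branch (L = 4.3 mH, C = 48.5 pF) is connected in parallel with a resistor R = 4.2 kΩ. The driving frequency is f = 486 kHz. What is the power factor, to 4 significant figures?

0.8352

ω = 2πf = 3.054e+06 rad/s
X_L = ωL = 13130 Ω
X_C = 1/(ωC) = 6752 Ω
Branch 1: Z₁ = R = 4200 Ω
Branch 2 (series LC): Z₂ = j(X_L − X_C) = j6378 Ω
Parallel: Z = Z₁Z₂/(Z₁+Z₂), |Z| = 3508 Ω, ∠Z = 33.36°
cos φ = cos(33.36°) = 0.8352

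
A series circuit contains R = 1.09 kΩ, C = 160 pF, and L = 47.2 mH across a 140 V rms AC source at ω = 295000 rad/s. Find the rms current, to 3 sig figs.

19.1 mA

X_L = ωL = 13900 Ω
X_C = 1/(ωC) = 21200 Ω
Net reactance X = X_L − X_C = -7260 Ω
Z = 1090 − j7260 Ω
|Z| = √(1090² + 7260²) = 7340 Ω
I = V/|Z| = 140/7340 = 19.1 mA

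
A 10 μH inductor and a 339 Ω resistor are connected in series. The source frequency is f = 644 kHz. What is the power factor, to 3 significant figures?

ω = 2πf = 4.046e+06 rad/s
X_L = ωL = 40.5 Ω
Z = 339 + j40.5 Ω
|Z| = √(339² + 40.5²) = 341 Ω
∠Z = arctan(40.5/339) = 6.81°
cos φ = cos(6.81°) = 0.993

0.993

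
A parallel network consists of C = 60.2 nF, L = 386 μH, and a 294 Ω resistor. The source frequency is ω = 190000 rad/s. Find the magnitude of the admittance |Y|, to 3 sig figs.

X_L = ωL = 73.3 Ω
X_C = 1/(ωC) = 87.4 Ω
Parallel: admittances add. Y = 1/R + 1/(jωL) + jωC
Y = (0.00340 − j0.00220) S
|Y| = 0.00405 S → |Z| = 1/|Y| = 247 Ω, ∠Z = −∠Y = 32.9°

4.05 mS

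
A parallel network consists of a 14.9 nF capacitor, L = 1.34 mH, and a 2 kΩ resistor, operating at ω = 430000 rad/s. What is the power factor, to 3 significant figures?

X_L = ωL = 576 Ω
X_C = 1/(ωC) = 156 Ω
Parallel: admittances add. Y = 1/R + 1/(jωL) + jωC
Y = (0.000500 + j0.00467) S
|Y| = 0.00470 S → |Z| = 1/|Y| = 213 Ω, ∠Z = −∠Y = -83.9°
cos φ = cos(-83.9°) = 0.106

0.106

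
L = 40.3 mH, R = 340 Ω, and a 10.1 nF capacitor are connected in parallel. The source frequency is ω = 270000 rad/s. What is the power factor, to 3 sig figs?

X_L = ωL = 10900 Ω
X_C = 1/(ωC) = 367 Ω
Parallel: admittances add. Y = 1/R + 1/(jωL) + jωC
Y = (0.00294 + j0.00264) S
|Y| = 0.00395 S → |Z| = 1/|Y| = 253 Ω, ∠Z = −∠Y = -41.9°
cos φ = cos(-41.9°) = 0.745

0.745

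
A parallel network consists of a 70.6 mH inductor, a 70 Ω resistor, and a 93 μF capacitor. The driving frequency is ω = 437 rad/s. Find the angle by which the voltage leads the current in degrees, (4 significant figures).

X_L = ωL = 30.85 Ω
X_C = 1/(ωC) = 24.61 Ω
Parallel: admittances add. Y = 1/R + 1/(jωL) + jωC
Y = (0.01429 + j0.008228) S
|Y| = 0.01649 S → |Z| = 1/|Y| = 60.66 Ω, ∠Z = −∠Y = -29.94°

-29.94°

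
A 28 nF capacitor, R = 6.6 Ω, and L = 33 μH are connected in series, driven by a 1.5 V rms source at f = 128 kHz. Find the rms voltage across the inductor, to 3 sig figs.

ω = 2πf = 804200 rad/s
X_L = ωL = 26.5 Ω
X_C = 1/(ωC) = 44.4 Ω
Net reactance X = X_L − X_C = -17.9 Ω
Z = 6.60 − j17.9 Ω
|Z| = √(6.60² + 17.9²) = 19.0 Ω
I = V/|Z| = 78.8 mA
V_L = I·|Z_L| = 0.0788 × 26.5 = 2.09 V

2.09 V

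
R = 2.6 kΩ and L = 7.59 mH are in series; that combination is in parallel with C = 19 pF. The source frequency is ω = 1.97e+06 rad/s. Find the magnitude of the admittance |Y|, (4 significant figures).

29.71 μS

X_L = ωL = 14950 Ω
X_C = 1/(ωC) = 26720 Ω
Branch 1 (R+jX_L): Z₁ = 2600 + j14950 Ω, |Z₁| = 15180 Ω
Branch 2 (−jX_C): Z₂ = −j26720 Ω
Parallel: Z = Z₁Z₂/(Z₁+Z₂), |Z| = 33650 Ω, ∠Z = 67.67°
|Y| = 1/|Z| = 29.71 μS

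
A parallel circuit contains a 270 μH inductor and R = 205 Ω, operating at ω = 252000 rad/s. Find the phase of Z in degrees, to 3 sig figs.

71.6°

X_L = ωL = 68.0 Ω
Parallel: admittances add. Y = 1/R + 1/(jωL)
Y = (0.00488 − j0.0147) S
|Y| = 0.0155 S → |Z| = 1/|Y| = 64.6 Ω, ∠Z = −∠Y = 71.6°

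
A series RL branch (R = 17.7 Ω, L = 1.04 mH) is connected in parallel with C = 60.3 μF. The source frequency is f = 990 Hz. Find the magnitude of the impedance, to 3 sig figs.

ω = 2πf = 6220 rad/s
X_L = ωL = 6.47 Ω
X_C = 1/(ωC) = 2.67 Ω
Branch 1 (R+jX_L): Z₁ = 17.7 + j6.47 Ω, |Z₁| = 18.8 Ω
Branch 2 (−jX_C): Z₂ = −j2.67 Ω
Parallel: Z = Z₁Z₂/(Z₁+Z₂), |Z| = 2.78 Ω, ∠Z = -82.0°

2.78 Ω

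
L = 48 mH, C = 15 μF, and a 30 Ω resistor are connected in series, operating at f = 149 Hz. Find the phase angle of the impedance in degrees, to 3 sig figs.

-41.2°

ω = 2πf = 936.2 rad/s
X_L = ωL = 44.9 Ω
X_C = 1/(ωC) = 71.2 Ω
Net reactance X = X_L − X_C = -26.3 Ω
Z = 30.0 − j26.3 Ω
|Z| = √(30.0² + 26.3²) = 39.9 Ω
∠Z = arctan(-26.3/30.0) = -41.2°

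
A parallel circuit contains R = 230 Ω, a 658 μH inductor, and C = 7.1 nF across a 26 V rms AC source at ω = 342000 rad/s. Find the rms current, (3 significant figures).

X_L = ωL = 225 Ω
X_C = 1/(ωC) = 412 Ω
Parallel: admittances add. Y = 1/R + 1/(jωL) + jωC
Y = (0.00435 − j0.00202) S
|Y| = 0.00479 S → |Z| = 1/|Y| = 209 Ω, ∠Z = −∠Y = 24.9°
I = V/|Z| = 26/209 = 125 mA

125 mA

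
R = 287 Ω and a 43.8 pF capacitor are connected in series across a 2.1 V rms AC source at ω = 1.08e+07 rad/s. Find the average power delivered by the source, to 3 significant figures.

X_C = 1/(ωC) = 2110 Ω
Z = 287 − j2110 Ω
|Z| = √(287² + 2110²) = 2130 Ω
∠Z = arctan(-2110/287) = -82.3°
I = V/|Z| = 984 μA
P = VI cos φ = 2.1 × 0.000984 × cos(-82.3°) = 278 μW

278 μW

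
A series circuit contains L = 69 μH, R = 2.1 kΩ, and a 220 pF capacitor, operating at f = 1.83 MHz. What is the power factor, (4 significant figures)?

ω = 2πf = 1.15e+07 rad/s
X_L = ωL = 793.4 Ω
X_C = 1/(ωC) = 395.3 Ω
Net reactance X = X_L − X_C = 398.1 Ω
Z = 2100 + j398.1 Ω
|Z| = √(2100² + 398.1²) = 2137 Ω
∠Z = arctan(398.1/2100) = 10.73°
cos φ = cos(10.73°) = 0.9825

0.9825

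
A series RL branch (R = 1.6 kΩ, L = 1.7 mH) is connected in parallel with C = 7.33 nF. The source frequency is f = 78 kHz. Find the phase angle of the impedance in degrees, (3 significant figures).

-81.6°

ω = 2πf = 490100 rad/s
X_L = ωL = 833 Ω
X_C = 1/(ωC) = 278 Ω
Branch 1 (R+jX_L): Z₁ = 1600 + j833 Ω, |Z₁| = 1800 Ω
Branch 2 (−jX_C): Z₂ = −j278 Ω
Parallel: Z = Z₁Z₂/(Z₁+Z₂), |Z| = 297 Ω, ∠Z = -81.6°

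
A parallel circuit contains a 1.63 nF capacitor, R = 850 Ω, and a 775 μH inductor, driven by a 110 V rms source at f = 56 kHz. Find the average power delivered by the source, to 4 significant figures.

14.24 W

ω = 2πf = 351900 rad/s
X_L = ωL = 272.7 Ω
X_C = 1/(ωC) = 1744 Ω
Parallel: admittances add. Y = 1/R + 1/(jωL) + jωC
Y = (0.001176 − j0.003094) S
|Y| = 0.003310 S → |Z| = 1/|Y| = 302.1 Ω, ∠Z = −∠Y = 69.18°
I = V/|Z| = 364.1 mA
P = VI cos φ = 110 × 0.3641 × cos(69.18°) = 14.24 W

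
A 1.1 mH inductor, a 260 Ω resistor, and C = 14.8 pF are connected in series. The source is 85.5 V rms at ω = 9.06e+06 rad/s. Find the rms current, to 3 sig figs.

33.9 mA

X_L = ωL = 9970 Ω
X_C = 1/(ωC) = 7460 Ω
Net reactance X = X_L − X_C = 2510 Ω
Z = 260 + j2510 Ω
|Z| = √(260² + 2510²) = 2520 Ω
I = V/|Z| = 85.5/2520 = 33.9 mA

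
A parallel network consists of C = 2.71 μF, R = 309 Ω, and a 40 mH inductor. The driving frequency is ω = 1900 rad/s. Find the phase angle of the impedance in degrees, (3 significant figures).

X_L = ωL = 76.0 Ω
X_C = 1/(ωC) = 194 Ω
Parallel: admittances add. Y = 1/R + 1/(jωL) + jωC
Y = (0.00324 − j0.00801) S
|Y| = 0.00864 S → |Z| = 1/|Y| = 116 Ω, ∠Z = −∠Y = 68.0°

68.0°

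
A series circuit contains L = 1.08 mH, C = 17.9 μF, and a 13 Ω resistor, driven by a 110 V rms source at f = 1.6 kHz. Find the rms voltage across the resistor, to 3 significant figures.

ω = 2πf = 10050 rad/s
X_L = ωL = 10.9 Ω
X_C = 1/(ωC) = 5.56 Ω
Net reactance X = X_L − X_C = 5.30 Ω
Z = 13.0 + j5.30 Ω
|Z| = √(13.0² + 5.30²) = 14.0 Ω
I = V/|Z| = 7.84 A
V_R = I·|Z_R| = 7.84 × 13.0 = 102 V

102 V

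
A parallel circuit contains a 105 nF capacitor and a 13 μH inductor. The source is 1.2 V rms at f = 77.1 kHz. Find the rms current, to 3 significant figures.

ω = 2πf = 484400 rad/s
X_L = ωL = 6.30 Ω
X_C = 1/(ωC) = 19.7 Ω
Parallel: admittances add. Y = 1/(jωL) + jωC
Y = (0 − j0.108) S
|Y| = 0.108 S → |Z| = 1/|Y| = 9.27 Ω, ∠Z = −∠Y = 90.0°
I = V/|Z| = 1.2/9.27 = 130 mA

130 mA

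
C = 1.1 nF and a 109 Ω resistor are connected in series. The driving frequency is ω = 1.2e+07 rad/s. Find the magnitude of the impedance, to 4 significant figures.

132.7 Ω

X_C = 1/(ωC) = 75.76 Ω
Z = 109.0 − j75.76 Ω
|Z| = √(109.0² + 75.76²) = 132.7 Ω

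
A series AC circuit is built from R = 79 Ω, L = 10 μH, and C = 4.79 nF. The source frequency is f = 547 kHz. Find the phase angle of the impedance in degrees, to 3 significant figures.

-18.5°

ω = 2πf = 3.437e+06 rad/s
X_L = ωL = 34.4 Ω
X_C = 1/(ωC) = 60.7 Ω
Net reactance X = X_L − X_C = -26.4 Ω
Z = 79.0 − j26.4 Ω
|Z| = √(79.0² + 26.4²) = 83.3 Ω
∠Z = arctan(-26.4/79.0) = -18.5°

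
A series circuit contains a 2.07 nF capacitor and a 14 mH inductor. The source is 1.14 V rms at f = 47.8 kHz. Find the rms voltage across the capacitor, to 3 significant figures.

ω = 2πf = 300300 rad/s
X_L = ωL = 4200 Ω
X_C = 1/(ωC) = 1610 Ω
Net reactance X = X_L − X_C = 2600 Ω
Z = j2600 Ω
|Z| = √(0² + 2600²) = 2600 Ω
I = V/|Z| = 439 μA
V_C = I·|Z_C| = 0.000439 × 1610 = 0.706 V

0.706 V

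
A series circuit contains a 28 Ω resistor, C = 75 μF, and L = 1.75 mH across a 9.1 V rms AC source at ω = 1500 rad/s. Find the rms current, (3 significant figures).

X_L = ωL = 2.62 Ω
X_C = 1/(ωC) = 8.89 Ω
Net reactance X = X_L − X_C = -6.26 Ω
Z = 28.0 − j6.26 Ω
|Z| = √(28.0² + 6.26²) = 28.7 Ω
I = V/|Z| = 9.1/28.7 = 317 mA

317 mA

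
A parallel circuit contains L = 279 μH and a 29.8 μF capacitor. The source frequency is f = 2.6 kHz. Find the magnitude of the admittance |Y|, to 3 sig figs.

267 mS

ω = 2πf = 16340 rad/s
X_L = ωL = 4.56 Ω
X_C = 1/(ωC) = 2.05 Ω
Parallel: admittances add. Y = 1/(jωL) + jωC
Y = (0 + j0.267) S
|Y| = 0.267 S → |Z| = 1/|Y| = 3.74 Ω, ∠Z = −∠Y = -90.0°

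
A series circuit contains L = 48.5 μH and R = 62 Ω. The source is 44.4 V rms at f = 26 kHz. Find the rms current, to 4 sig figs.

ω = 2πf = 163400 rad/s
X_L = ωL = 7.923 Ω
Z = 62.00 + j7.923 Ω
|Z| = √(62.00² + 7.923²) = 62.50 Ω
I = V/|Z| = 44.4/62.50 = 710.4 mA

710.4 mA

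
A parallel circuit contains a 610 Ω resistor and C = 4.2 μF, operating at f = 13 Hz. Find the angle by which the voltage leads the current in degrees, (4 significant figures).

ω = 2πf = 81.68 rad/s
X_C = 1/(ωC) = 2915 Ω
Parallel: admittances add. Y = 1/R + jωC
Y = (0.001639 + j0.0003431) S
|Y| = 0.001675 S → |Z| = 1/|Y| = 597.1 Ω, ∠Z = −∠Y = -11.82°

-11.82°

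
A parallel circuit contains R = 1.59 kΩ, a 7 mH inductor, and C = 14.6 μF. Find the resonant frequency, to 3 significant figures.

ω₀ = 1/√(LC) = 1/√(0.007 × 1.46e-05) = 3128 rad/s
f₀ = ω₀/(2π) = 498 Hz

498 Hz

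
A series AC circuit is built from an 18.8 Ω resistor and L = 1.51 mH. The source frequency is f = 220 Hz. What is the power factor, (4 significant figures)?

0.9939

ω = 2πf = 1382 rad/s
X_L = ωL = 2.087 Ω
Z = 18.80 + j2.087 Ω
|Z| = √(18.80² + 2.087²) = 18.92 Ω
∠Z = arctan(2.087/18.80) = 6.335°
cos φ = cos(6.335°) = 0.9939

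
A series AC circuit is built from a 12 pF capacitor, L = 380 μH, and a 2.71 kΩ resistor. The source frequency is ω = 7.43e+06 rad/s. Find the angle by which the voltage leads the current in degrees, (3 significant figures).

-72.1°

X_L = ωL = 2820 Ω
X_C = 1/(ωC) = 11200 Ω
Net reactance X = X_L − X_C = -8390 Ω
Z = 2710 − j8390 Ω
|Z| = √(2710² + 8390²) = 8820 Ω
∠Z = arctan(-8390/2710) = -72.1°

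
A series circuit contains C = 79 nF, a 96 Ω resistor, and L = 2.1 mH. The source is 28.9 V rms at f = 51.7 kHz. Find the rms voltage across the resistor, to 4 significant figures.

4.266 V

ω = 2πf = 324800 rad/s
X_L = ωL = 682.2 Ω
X_C = 1/(ωC) = 38.97 Ω
Net reactance X = X_L − X_C = 643.2 Ω
Z = 96.00 + j643.2 Ω
|Z| = √(96.00² + 643.2²) = 650.3 Ω
I = V/|Z| = 44.44 mA
V_R = I·|Z_R| = 0.04444 × 96.00 = 4.266 V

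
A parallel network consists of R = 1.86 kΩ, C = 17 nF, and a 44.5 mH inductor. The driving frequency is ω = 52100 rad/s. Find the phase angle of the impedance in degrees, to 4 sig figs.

-40.20°

X_L = ωL = 2318 Ω
X_C = 1/(ωC) = 1129 Ω
Parallel: admittances add. Y = 1/R + 1/(jωL) + jωC
Y = (0.0005376 + j0.0004544) S
|Y| = 0.0007039 S → |Z| = 1/|Y| = 1421 Ω, ∠Z = −∠Y = -40.20°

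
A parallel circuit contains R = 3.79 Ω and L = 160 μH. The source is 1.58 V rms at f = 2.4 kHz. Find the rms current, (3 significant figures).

ω = 2πf = 15080 rad/s
X_L = ωL = 2.41 Ω
Parallel: admittances add. Y = 1/R + 1/(jωL)
Y = (0.264 − j0.414) S
|Y| = 0.491 S → |Z| = 1/|Y| = 2.04 Ω, ∠Z = −∠Y = 57.5°
I = V/|Z| = 1.58/2.04 = 776 mA

776 mA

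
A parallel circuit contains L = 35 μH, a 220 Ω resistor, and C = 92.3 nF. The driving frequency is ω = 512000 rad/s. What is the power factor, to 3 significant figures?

X_L = ωL = 17.9 Ω
X_C = 1/(ωC) = 21.2 Ω
Parallel: admittances add. Y = 1/R + 1/(jωL) + jωC
Y = (0.00455 − j0.00855) S
|Y| = 0.00968 S → |Z| = 1/|Y| = 103 Ω, ∠Z = −∠Y = 62.0°
cos φ = cos(62.0°) = 0.470

0.470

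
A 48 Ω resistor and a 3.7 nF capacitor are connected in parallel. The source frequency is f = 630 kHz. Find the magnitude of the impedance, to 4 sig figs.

ω = 2πf = 3.958e+06 rad/s
X_C = 1/(ωC) = 68.28 Ω
Parallel: admittances add. Y = 1/R + jωC
Y = (0.02083 + j0.01465) S
|Y| = 0.02547 S → |Z| = 1/|Y| = 39.27 Ω, ∠Z = −∠Y = -35.11°

39.27 Ω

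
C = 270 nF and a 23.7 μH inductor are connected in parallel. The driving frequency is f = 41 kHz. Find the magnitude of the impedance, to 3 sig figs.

ω = 2πf = 257600 rad/s
X_L = ωL = 6.11 Ω
X_C = 1/(ωC) = 14.4 Ω
Parallel: admittances add. Y = 1/(jωL) + jωC
Y = (0 − j0.0942) S
|Y| = 0.0942 S → |Z| = 1/|Y| = 10.6 Ω, ∠Z = −∠Y = 90.0°

10.6 Ω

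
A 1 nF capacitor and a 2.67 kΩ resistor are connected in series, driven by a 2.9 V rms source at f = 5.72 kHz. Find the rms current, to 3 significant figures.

104 μA

ω = 2πf = 35940 rad/s
X_C = 1/(ωC) = 27800 Ω
Z = 2670 − j27800 Ω
|Z| = √(2670² + 27800²) = 28000 Ω
I = V/|Z| = 2.9/28000 = 104 μA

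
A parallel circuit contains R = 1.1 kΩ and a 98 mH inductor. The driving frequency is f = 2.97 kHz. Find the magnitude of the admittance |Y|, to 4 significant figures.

ω = 2πf = 18660 rad/s
X_L = ωL = 1829 Ω
Parallel: admittances add. Y = 1/R + 1/(jωL)
Y = (0.0009091 − j0.0005468) S
|Y| = 0.001061 S → |Z| = 1/|Y| = 942.6 Ω, ∠Z = −∠Y = 31.03°

1.061 mS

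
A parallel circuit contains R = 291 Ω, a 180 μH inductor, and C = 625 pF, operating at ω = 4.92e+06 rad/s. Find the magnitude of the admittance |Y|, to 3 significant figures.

X_L = ωL = 886 Ω
X_C = 1/(ωC) = 325 Ω
Parallel: admittances add. Y = 1/R + 1/(jωL) + jωC
Y = (0.00344 + j0.00195) S
|Y| = 0.00395 S → |Z| = 1/|Y| = 253 Ω, ∠Z = −∠Y = -29.5°

3.95 mS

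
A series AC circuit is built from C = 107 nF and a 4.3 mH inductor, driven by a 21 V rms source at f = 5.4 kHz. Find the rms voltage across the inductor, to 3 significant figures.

23.6 V

ω = 2πf = 33930 rad/s
X_L = ωL = 146 Ω
X_C = 1/(ωC) = 275 Ω
Net reactance X = X_L − X_C = -130 Ω
Z = − j130 Ω
|Z| = √(0² + 130²) = 130 Ω
I = V/|Z| = 162 mA
V_L = I·|Z_L| = 0.162 × 146 = 23.6 V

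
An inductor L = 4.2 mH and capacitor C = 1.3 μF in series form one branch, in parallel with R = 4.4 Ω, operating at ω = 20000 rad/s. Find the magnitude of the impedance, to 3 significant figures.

4.38 Ω

X_L = ωL = 84.0 Ω
X_C = 1/(ωC) = 38.5 Ω
Branch 1: Z₁ = R = 4.40 Ω
Branch 2 (series LC): Z₂ = j(X_L − X_C) = j45.5 Ω
Parallel: Z = Z₁Z₂/(Z₁+Z₂), |Z| = 4.38 Ω, ∠Z = 5.52°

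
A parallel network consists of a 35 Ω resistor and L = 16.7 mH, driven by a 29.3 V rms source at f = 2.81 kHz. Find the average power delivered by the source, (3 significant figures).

24.5 W

ω = 2πf = 17660 rad/s
X_L = ωL = 295 Ω
Parallel: admittances add. Y = 1/R + 1/(jωL)
Y = (0.0286 − j0.00339) S
|Y| = 0.0288 S → |Z| = 1/|Y| = 34.8 Ω, ∠Z = −∠Y = 6.77°
I = V/|Z| = 843 mA
P = VI cos φ = 29.3 × 0.843 × cos(6.77°) = 24.5 W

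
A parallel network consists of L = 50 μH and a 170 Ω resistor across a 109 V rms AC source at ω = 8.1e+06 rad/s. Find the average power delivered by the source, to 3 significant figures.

X_L = ωL = 405 Ω
Parallel: admittances add. Y = 1/R + 1/(jωL)
Y = (0.00588 − j0.00247) S
|Y| = 0.00638 S → |Z| = 1/|Y| = 157 Ω, ∠Z = −∠Y = 22.8°
I = V/|Z| = 695 mA
P = VI cos φ = 109 × 0.695 × cos(22.8°) = 69.9 W

69.9 W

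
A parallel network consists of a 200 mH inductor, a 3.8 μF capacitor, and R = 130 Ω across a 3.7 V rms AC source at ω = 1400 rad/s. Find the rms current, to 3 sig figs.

29.2 mA

X_L = ωL = 280 Ω
X_C = 1/(ωC) = 188 Ω
Parallel: admittances add. Y = 1/R + 1/(jωL) + jωC
Y = (0.00769 + j0.00175) S
|Y| = 0.00789 S → |Z| = 1/|Y| = 127 Ω, ∠Z = −∠Y = -12.8°
I = V/|Z| = 3.7/127 = 29.2 mA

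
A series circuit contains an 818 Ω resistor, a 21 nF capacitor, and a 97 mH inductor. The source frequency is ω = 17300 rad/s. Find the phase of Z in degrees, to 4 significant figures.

X_L = ωL = 1678 Ω
X_C = 1/(ωC) = 2753 Ω
Net reactance X = X_L − X_C = -1074 Ω
Z = 818.0 − j1074 Ω
|Z| = √(818.0² + 1074²) = 1350 Ω
∠Z = arctan(-1074/818.0) = -52.72°

-52.72°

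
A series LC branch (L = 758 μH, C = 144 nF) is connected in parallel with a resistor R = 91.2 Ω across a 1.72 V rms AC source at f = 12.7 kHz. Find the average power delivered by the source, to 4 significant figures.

32.44 mW

ω = 2πf = 79800 rad/s
X_L = ωL = 60.49 Ω
X_C = 1/(ωC) = 87.03 Ω
Branch 1: Z₁ = R = 91.20 Ω
Branch 2 (series LC): Z₂ = j(X_L − X_C) = −j26.54 Ω
Parallel: Z = Z₁Z₂/(Z₁+Z₂), |Z| = 25.48 Ω, ∠Z = -73.77°
I = V/|Z| = 67.49 mA
P = VI cos φ = 1.72 × 0.06749 × cos(-73.77°) = 32.44 mW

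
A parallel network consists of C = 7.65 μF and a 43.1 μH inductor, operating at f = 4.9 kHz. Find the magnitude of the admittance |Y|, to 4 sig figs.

518.1 mS

ω = 2πf = 30790 rad/s
X_L = ωL = 1.327 Ω
X_C = 1/(ωC) = 4.246 Ω
Parallel: admittances add. Y = 1/(jωL) + jωC
Y = (0 − j0.5181) S
|Y| = 0.5181 S → |Z| = 1/|Y| = 1.930 Ω, ∠Z = −∠Y = 90.00°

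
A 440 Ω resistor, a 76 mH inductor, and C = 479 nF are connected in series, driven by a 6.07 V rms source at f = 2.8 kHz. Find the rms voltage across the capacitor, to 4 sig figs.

0.5560 V

ω = 2πf = 17590 rad/s
X_L = ωL = 1337 Ω
X_C = 1/(ωC) = 118.7 Ω
Net reactance X = X_L − X_C = 1218 Ω
Z = 440.0 + j1218 Ω
|Z| = √(440.0² + 1218²) = 1295 Ω
I = V/|Z| = 4.686 mA
V_C = I·|Z_C| = 0.004686 × 118.7 = 0.5560 V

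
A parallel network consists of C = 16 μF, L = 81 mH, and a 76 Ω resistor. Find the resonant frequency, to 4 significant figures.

139.8 Hz

ω₀ = 1/√(LC) = 1/√(0.081 × 1.6e-05) = 878.4 rad/s
f₀ = ω₀/(2π) = 139.8 Hz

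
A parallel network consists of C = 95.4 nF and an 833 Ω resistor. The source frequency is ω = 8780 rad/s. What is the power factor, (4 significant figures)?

X_C = 1/(ωC) = 1194 Ω
Parallel: admittances add. Y = 1/R + jωC
Y = (0.001200 + j0.0008376) S
|Y| = 0.001464 S → |Z| = 1/|Y| = 683.1 Ω, ∠Z = −∠Y = -34.90°
cos φ = cos(-34.90°) = 0.8201

0.8201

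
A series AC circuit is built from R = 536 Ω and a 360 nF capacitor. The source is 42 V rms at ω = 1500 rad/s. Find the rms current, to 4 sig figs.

X_C = 1/(ωC) = 1852 Ω
Z = 536.0 − j1852 Ω
|Z| = √(536.0² + 1852²) = 1928 Ω
I = V/|Z| = 42/1928 = 21.79 mA

21.79 mA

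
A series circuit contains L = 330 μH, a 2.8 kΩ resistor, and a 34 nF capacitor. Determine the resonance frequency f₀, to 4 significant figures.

ω₀ = 1/√(LC) = 1/√(0.00033 × 3.4e-08) = 298500 rad/s
f₀ = ω₀/(2π) = 47.51 kHz

47.51 kHz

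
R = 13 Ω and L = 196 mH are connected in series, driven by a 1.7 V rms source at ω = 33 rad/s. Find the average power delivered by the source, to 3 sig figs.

X_L = ωL = 6.47 Ω
Z = 13.0 + j6.47 Ω
|Z| = √(13.0² + 6.47²) = 14.5 Ω
∠Z = arctan(6.47/13.0) = 26.5°
I = V/|Z| = 117 mA
P = VI cos φ = 1.7 × 0.117 × cos(26.5°) = 178 mW

178 mW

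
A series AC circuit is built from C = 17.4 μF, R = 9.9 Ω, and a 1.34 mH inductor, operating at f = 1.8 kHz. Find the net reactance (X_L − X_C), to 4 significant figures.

ω = 2πf = 11310 rad/s
X_L = ωL = 15.16 Ω
X_C = 1/(ωC) = 5.082 Ω
X = 15.16 − 5.082 = 10.07 Ω

10.07 Ω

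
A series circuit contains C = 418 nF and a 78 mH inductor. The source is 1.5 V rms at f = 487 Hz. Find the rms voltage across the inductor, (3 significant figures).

ω = 2πf = 3060 rad/s
X_L = ωL = 239 Ω
X_C = 1/(ωC) = 782 Ω
Net reactance X = X_L − X_C = -543 Ω
Z = − j543 Ω
|Z| = √(0² + 543²) = 543 Ω
I = V/|Z| = 2.76 mA
V_L = I·|Z_L| = 0.00276 × 239 = 0.659 V

0.659 V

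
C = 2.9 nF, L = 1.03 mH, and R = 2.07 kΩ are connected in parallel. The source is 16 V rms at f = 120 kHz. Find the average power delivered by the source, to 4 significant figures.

123.7 mW

ω = 2πf = 754000 rad/s
X_L = ωL = 776.6 Ω
X_C = 1/(ωC) = 457.3 Ω
Parallel: admittances add. Y = 1/R + 1/(jωL) + jωC
Y = (0.0004831 + j0.0008989) S
|Y| = 0.001020 S → |Z| = 1/|Y| = 979.9 Ω, ∠Z = −∠Y = -61.74°
I = V/|Z| = 16.33 mA
P = VI cos φ = 16 × 0.01633 × cos(-61.74°) = 123.7 mW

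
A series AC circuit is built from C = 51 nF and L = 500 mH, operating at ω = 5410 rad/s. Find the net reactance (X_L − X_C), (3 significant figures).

X_L = ωL = 2700 Ω
X_C = 1/(ωC) = 3620 Ω
X = 2700 − 3620 = -919 Ω

-919 Ω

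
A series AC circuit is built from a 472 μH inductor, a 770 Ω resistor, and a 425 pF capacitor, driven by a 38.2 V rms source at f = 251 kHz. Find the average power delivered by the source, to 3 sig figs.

ω = 2πf = 1.577e+06 rad/s
X_L = ωL = 744 Ω
X_C = 1/(ωC) = 1490 Ω
Net reactance X = X_L − X_C = -748 Ω
Z = 770 − j748 Ω
|Z| = √(770² + 748²) = 1070 Ω
∠Z = arctan(-748/770) = -44.2°
I = V/|Z| = 35.6 mA
P = VI cos φ = 38.2 × 0.0356 × cos(-44.2°) = 976 mW

976 mW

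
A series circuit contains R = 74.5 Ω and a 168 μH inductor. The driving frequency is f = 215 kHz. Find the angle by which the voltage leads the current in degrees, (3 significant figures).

71.8°

ω = 2πf = 1.351e+06 rad/s
X_L = ωL = 227 Ω
Z = 74.5 + j227 Ω
|Z| = √(74.5² + 227²) = 239 Ω
∠Z = arctan(227/74.5) = 71.8°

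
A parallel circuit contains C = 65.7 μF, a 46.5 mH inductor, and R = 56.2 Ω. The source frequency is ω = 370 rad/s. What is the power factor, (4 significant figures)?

X_L = ωL = 17.20 Ω
X_C = 1/(ωC) = 41.14 Ω
Parallel: admittances add. Y = 1/R + 1/(jωL) + jωC
Y = (0.01779 − j0.03381) S
|Y| = 0.03821 S → |Z| = 1/|Y| = 26.17 Ω, ∠Z = −∠Y = 62.25°
cos φ = cos(62.25°) = 0.4657

0.4657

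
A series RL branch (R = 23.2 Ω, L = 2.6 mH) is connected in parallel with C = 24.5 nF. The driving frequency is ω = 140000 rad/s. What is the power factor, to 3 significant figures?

0.244

X_L = ωL = 364 Ω
X_C = 1/(ωC) = 292 Ω
Branch 1 (R+jX_L): Z₁ = 23.2 + j364 Ω, |Z₁| = 365 Ω
Branch 2 (−jX_C): Z₂ = −j292 Ω
Parallel: Z = Z₁Z₂/(Z₁+Z₂), |Z| = 1400 Ω, ∠Z = -75.9°
cos φ = cos(-75.9°) = 0.244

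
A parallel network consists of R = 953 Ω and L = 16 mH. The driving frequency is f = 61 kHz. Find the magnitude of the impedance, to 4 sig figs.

ω = 2πf = 383300 rad/s
X_L = ωL = 6132 Ω
Parallel: admittances add. Y = 1/R + 1/(jωL)
Y = (0.001049 − j0.0001631) S
|Y| = 0.001062 S → |Z| = 1/|Y| = 941.7 Ω, ∠Z = −∠Y = 8.833°

941.7 Ω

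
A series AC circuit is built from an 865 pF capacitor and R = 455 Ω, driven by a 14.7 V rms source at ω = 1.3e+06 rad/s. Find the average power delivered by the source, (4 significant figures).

X_C = 1/(ωC) = 889.3 Ω
Z = 455.0 − j889.3 Ω
|Z| = √(455.0² + 889.3²) = 998.9 Ω
∠Z = arctan(-889.3/455.0) = -62.90°
I = V/|Z| = 14.72 mA
P = VI cos φ = 14.7 × 0.01472 × cos(-62.90°) = 98.53 mW

98.53 mW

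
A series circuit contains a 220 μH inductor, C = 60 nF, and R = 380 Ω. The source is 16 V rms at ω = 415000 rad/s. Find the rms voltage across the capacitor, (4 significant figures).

X_L = ωL = 91.30 Ω
X_C = 1/(ωC) = 40.16 Ω
Net reactance X = X_L − X_C = 51.14 Ω
Z = 380.0 + j51.14 Ω
|Z| = √(380.0² + 51.14²) = 383.4 Ω
I = V/|Z| = 41.73 mA
V_C = I·|Z_C| = 0.04173 × 40.16 = 1.676 V

1.676 V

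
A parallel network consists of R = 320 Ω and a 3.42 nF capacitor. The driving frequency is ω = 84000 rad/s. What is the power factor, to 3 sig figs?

0.996

X_C = 1/(ωC) = 3480 Ω
Parallel: admittances add. Y = 1/R + jωC
Y = (0.00313 + j0.000287) S
|Y| = 0.00314 S → |Z| = 1/|Y| = 319 Ω, ∠Z = −∠Y = -5.25°
cos φ = cos(-5.25°) = 0.996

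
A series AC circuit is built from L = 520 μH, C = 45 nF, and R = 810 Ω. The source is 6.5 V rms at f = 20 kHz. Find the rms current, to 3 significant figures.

ω = 2πf = 125700 rad/s
X_L = ωL = 65.3 Ω
X_C = 1/(ωC) = 177 Ω
Net reactance X = X_L − X_C = -111 Ω
Z = 810 − j111 Ω
|Z| = √(810² + 111²) = 818 Ω
I = V/|Z| = 6.5/818 = 7.95 mA

7.95 mA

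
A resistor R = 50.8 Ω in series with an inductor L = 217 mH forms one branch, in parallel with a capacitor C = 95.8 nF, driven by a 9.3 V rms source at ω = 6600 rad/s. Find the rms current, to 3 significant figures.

X_L = ωL = 1430 Ω
X_C = 1/(ωC) = 1580 Ω
Branch 1 (R+jX_L): Z₁ = 50.8 + j1430 Ω, |Z₁| = 1430 Ω
Branch 2 (−jX_C): Z₂ = −j1580 Ω
Parallel: Z = Z₁Z₂/(Z₁+Z₂), |Z| = 14400 Ω, ∠Z = 69.2°
I = V/|Z| = 9.3/14400 = 647 μA

647 μA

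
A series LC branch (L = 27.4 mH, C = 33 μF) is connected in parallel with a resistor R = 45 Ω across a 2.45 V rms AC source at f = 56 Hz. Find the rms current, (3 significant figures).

63.2 mA

ω = 2πf = 351.9 rad/s
X_L = ωL = 9.64 Ω
X_C = 1/(ωC) = 86.1 Ω
Branch 1: Z₁ = R = 45.0 Ω
Branch 2 (series LC): Z₂ = j(X_L − X_C) = −j76.5 Ω
Parallel: Z = Z₁Z₂/(Z₁+Z₂), |Z| = 38.8 Ω, ∠Z = -30.5°
I = V/|Z| = 2.45/38.8 = 63.2 mA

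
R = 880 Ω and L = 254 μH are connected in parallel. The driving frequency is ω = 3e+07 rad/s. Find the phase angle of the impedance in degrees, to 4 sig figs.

6.588°

X_L = ωL = 7620 Ω
Parallel: admittances add. Y = 1/R + 1/(jωL)
Y = (0.001136 − j0.0001312) S
|Y| = 0.001144 S → |Z| = 1/|Y| = 874.2 Ω, ∠Z = −∠Y = 6.588°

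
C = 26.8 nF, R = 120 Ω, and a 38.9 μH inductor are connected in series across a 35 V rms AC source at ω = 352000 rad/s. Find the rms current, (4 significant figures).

X_L = ωL = 13.69 Ω
X_C = 1/(ωC) = 106.0 Ω
Net reactance X = X_L − X_C = -92.31 Ω
Z = 120.0 − j92.31 Ω
|Z| = √(120.0² + 92.31²) = 151.4 Ω
I = V/|Z| = 35/151.4 = 231.2 mA

231.2 mA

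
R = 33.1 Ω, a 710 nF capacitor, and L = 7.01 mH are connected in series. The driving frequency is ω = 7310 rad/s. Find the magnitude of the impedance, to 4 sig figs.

145.3 Ω

X_L = ωL = 51.24 Ω
X_C = 1/(ωC) = 192.7 Ω
Net reactance X = X_L − X_C = -141.4 Ω
Z = 33.10 − j141.4 Ω
|Z| = √(33.10² + 141.4²) = 145.3 Ω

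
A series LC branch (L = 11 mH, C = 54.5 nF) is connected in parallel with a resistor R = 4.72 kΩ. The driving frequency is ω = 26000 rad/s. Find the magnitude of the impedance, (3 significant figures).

418 Ω

X_L = ωL = 286 Ω
X_C = 1/(ωC) = 706 Ω
Branch 1: Z₁ = R = 4720 Ω
Branch 2 (series LC): Z₂ = j(X_L − X_C) = −j420 Ω
Parallel: Z = Z₁Z₂/(Z₁+Z₂), |Z| = 418 Ω, ∠Z = -84.9°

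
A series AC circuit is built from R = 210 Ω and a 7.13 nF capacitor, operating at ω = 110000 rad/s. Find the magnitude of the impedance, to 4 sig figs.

1292 Ω

X_C = 1/(ωC) = 1275 Ω
Z = 210.0 − j1275 Ω
|Z| = √(210.0² + 1275²) = 1292 Ω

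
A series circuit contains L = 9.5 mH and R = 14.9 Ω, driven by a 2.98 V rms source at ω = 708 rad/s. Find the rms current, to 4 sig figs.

182.3 mA

X_L = ωL = 6.726 Ω
Z = 14.90 + j6.726 Ω
|Z| = √(14.90² + 6.726²) = 16.35 Ω
I = V/|Z| = 2.98/16.35 = 182.3 mA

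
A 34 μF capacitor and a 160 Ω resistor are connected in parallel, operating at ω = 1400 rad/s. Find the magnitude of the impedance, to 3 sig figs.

X_C = 1/(ωC) = 21.0 Ω
Parallel: admittances add. Y = 1/R + jωC
Y = (0.00625 + j0.0476) S
|Y| = 0.0480 S → |Z| = 1/|Y| = 20.8 Ω, ∠Z = −∠Y = -82.5°

20.8 Ω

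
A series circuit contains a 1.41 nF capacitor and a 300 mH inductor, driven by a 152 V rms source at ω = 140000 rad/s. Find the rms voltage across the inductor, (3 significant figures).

X_L = ωL = 42000 Ω
X_C = 1/(ωC) = 5070 Ω
Net reactance X = X_L − X_C = 36900 Ω
Z = j36900 Ω
|Z| = √(0² + 36900²) = 36900 Ω
I = V/|Z| = 4.12 mA
V_L = I·|Z_L| = 0.00412 × 42000 = 173 V

173 V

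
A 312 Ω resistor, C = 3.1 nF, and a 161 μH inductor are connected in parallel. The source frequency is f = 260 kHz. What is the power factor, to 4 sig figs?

0.9305

ω = 2πf = 1.634e+06 rad/s
X_L = ωL = 263.0 Ω
X_C = 1/(ωC) = 197.5 Ω
Parallel: admittances add. Y = 1/R + 1/(jωL) + jωC
Y = (0.003205 + j0.001262) S
|Y| = 0.003445 S → |Z| = 1/|Y| = 290.3 Ω, ∠Z = −∠Y = -21.49°
cos φ = cos(-21.49°) = 0.9305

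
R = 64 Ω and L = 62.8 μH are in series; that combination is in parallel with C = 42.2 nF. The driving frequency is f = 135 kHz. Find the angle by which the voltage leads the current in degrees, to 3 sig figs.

-71.8°

ω = 2πf = 848200 rad/s
X_L = ωL = 53.3 Ω
X_C = 1/(ωC) = 27.9 Ω
Branch 1 (R+jX_L): Z₁ = 64.0 + j53.3 Ω, |Z₁| = 83.3 Ω
Branch 2 (−jX_C): Z₂ = −j27.9 Ω
Parallel: Z = Z₁Z₂/(Z₁+Z₂), |Z| = 33.8 Ω, ∠Z = -71.8°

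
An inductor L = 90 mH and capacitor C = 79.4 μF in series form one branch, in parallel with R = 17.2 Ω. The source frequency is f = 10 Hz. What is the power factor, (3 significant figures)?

0.996

ω = 2πf = 62.83 rad/s
X_L = ωL = 5.65 Ω
X_C = 1/(ωC) = 200 Ω
Branch 1: Z₁ = R = 17.2 Ω
Branch 2 (series LC): Z₂ = j(X_L − X_C) = −j195 Ω
Parallel: Z = Z₁Z₂/(Z₁+Z₂), |Z| = 17.1 Ω, ∠Z = -5.05°
cos φ = cos(-5.05°) = 0.996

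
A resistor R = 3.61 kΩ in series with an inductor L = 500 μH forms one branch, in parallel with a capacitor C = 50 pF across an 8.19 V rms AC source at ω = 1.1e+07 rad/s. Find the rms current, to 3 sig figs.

3.53 mA

X_L = ωL = 5500 Ω
X_C = 1/(ωC) = 1820 Ω
Branch 1 (R+jX_L): Z₁ = 3610 + j5500 Ω, |Z₁| = 6580 Ω
Branch 2 (−jX_C): Z₂ = −j1820 Ω
Parallel: Z = Z₁Z₂/(Z₁+Z₂), |Z| = 2320 Ω, ∠Z = -78.8°
I = V/|Z| = 8.19/2320 = 3.53 mA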